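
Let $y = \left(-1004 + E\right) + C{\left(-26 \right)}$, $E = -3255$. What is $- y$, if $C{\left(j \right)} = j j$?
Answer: $3583$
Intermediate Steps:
$C{\left(j \right)} = j^{2}$
$y = -3583$ ($y = \left(-1004 - 3255\right) + \left(-26\right)^{2} = -4259 + 676 = -3583$)
$- y = \left(-1\right) \left(-3583\right) = 3583$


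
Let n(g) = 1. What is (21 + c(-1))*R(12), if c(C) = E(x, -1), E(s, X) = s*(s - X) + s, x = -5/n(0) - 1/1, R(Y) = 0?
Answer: 0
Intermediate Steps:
x = -6 (x = -5/1 - 1/1 = -5*1 - 1*1 = -5 - 1 = -6)
E(s, X) = s + s*(s - X)
c(C) = 24 (c(C) = -6*(1 - 6 - 1*(-1)) = -6*(1 - 6 + 1) = -6*(-4) = 24)
(21 + c(-1))*R(12) = (21 + 24)*0 = 45*0 = 0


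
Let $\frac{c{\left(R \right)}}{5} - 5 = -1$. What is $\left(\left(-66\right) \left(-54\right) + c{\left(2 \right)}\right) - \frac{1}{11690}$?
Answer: $\frac{41896959}{11690} \approx 3584.0$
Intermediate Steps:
$c{\left(R \right)} = 20$ ($c{\left(R \right)} = 25 + 5 \left(-1\right) = 25 - 5 = 20$)
$\left(\left(-66\right) \left(-54\right) + c{\left(2 \right)}\right) - \frac{1}{11690} = \left(\left(-66\right) \left(-54\right) + 20\right) - \frac{1}{11690} = \left(3564 + 20\right) - \frac{1}{11690} = 3584 - \frac{1}{11690} = \frac{41896959}{11690}$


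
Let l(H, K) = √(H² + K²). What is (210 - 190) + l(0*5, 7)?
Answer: 27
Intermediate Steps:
(210 - 190) + l(0*5, 7) = (210 - 190) + √((0*5)² + 7²) = 20 + √(0² + 49) = 20 + √(0 + 49) = 20 + √49 = 20 + 7 = 27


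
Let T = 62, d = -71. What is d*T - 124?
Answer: -4526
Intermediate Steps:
d*T - 124 = -71*62 - 124 = -4402 - 124 = -4526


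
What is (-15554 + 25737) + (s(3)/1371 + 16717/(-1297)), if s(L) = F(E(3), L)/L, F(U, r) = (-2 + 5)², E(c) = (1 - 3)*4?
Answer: 6028121035/592729 ≈ 10170.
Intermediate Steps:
E(c) = -8 (E(c) = -2*4 = -8)
F(U, r) = 9 (F(U, r) = 3² = 9)
s(L) = 9/L
(-15554 + 25737) + (s(3)/1371 + 16717/(-1297)) = (-15554 + 25737) + ((9/3)/1371 + 16717/(-1297)) = 10183 + ((9*(⅓))*(1/1371) + 16717*(-1/1297)) = 10183 + (3*(1/1371) - 16717/1297) = 10183 + (1/457 - 16717/1297) = 10183 - 7638372/592729 = 6028121035/592729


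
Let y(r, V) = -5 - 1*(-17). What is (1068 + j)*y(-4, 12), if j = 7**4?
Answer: 41628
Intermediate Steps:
y(r, V) = 12 (y(r, V) = -5 + 17 = 12)
j = 2401
(1068 + j)*y(-4, 12) = (1068 + 2401)*12 = 3469*12 = 41628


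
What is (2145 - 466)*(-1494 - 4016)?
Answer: -9251290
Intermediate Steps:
(2145 - 466)*(-1494 - 4016) = 1679*(-5510) = -9251290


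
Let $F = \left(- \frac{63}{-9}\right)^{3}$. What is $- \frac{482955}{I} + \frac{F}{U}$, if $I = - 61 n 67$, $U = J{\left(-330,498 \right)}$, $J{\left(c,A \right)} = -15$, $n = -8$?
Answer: $- \frac{18459053}{490440} \approx -37.638$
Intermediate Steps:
$U = -15$
$I = 32696$ ($I = \left(-61\right) \left(-8\right) 67 = 488 \cdot 67 = 32696$)
$F = 343$ ($F = \left(\left(-63\right) \left(- \frac{1}{9}\right)\right)^{3} = 7^{3} = 343$)
$- \frac{482955}{I} + \frac{F}{U} = - \frac{482955}{32696} + \frac{343}{-15} = \left(-482955\right) \frac{1}{32696} + 343 \left(- \frac{1}{15}\right) = - \frac{482955}{32696} - \frac{343}{15} = - \frac{18459053}{490440}$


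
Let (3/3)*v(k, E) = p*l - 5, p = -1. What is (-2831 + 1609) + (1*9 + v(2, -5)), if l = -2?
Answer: -1216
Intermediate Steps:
v(k, E) = -3 (v(k, E) = -1*(-2) - 5 = 2 - 5 = -3)
(-2831 + 1609) + (1*9 + v(2, -5)) = (-2831 + 1609) + (1*9 - 3) = -1222 + (9 - 3) = -1222 + 6 = -1216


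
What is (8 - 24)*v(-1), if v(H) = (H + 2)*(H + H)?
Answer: 32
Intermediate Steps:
v(H) = 2*H*(2 + H) (v(H) = (2 + H)*(2*H) = 2*H*(2 + H))
(8 - 24)*v(-1) = (8 - 24)*(2*(-1)*(2 - 1)) = -32*(-1) = -16*(-2) = 32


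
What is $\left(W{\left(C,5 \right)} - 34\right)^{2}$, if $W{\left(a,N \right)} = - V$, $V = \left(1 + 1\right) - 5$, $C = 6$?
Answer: $961$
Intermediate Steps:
$V = -3$ ($V = 2 - 5 = -3$)
$W{\left(a,N \right)} = 3$ ($W{\left(a,N \right)} = \left(-1\right) \left(-3\right) = 3$)
$\left(W{\left(C,5 \right)} - 34\right)^{2} = \left(3 - 34\right)^{2} = \left(-31\right)^{2} = 961$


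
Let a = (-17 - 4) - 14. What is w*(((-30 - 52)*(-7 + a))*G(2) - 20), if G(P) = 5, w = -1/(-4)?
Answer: 4300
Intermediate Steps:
w = ¼ (w = -1*(-¼) = ¼ ≈ 0.25000)
a = -35 (a = -21 - 14 = -35)
w*(((-30 - 52)*(-7 + a))*G(2) - 20) = (((-30 - 52)*(-7 - 35))*5 - 20)/4 = (-82*(-42)*5 - 20)/4 = (3444*5 - 20)/4 = (17220 - 20)/4 = (¼)*17200 = 4300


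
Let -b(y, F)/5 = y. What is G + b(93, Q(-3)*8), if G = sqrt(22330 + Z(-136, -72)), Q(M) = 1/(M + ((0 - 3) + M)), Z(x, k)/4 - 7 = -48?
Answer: -465 + sqrt(22166) ≈ -316.12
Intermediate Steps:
Z(x, k) = -164 (Z(x, k) = 28 + 4*(-48) = 28 - 192 = -164)
Q(M) = 1/(-3 + 2*M) (Q(M) = 1/(M + (-3 + M)) = 1/(-3 + 2*M))
b(y, F) = -5*y
G = sqrt(22166) (G = sqrt(22330 - 164) = sqrt(22166) ≈ 148.88)
G + b(93, Q(-3)*8) = sqrt(22166) - 5*93 = sqrt(22166) - 465 = -465 + sqrt(22166)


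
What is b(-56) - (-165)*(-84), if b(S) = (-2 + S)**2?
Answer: -10496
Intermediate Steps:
b(-56) - (-165)*(-84) = (-2 - 56)**2 - (-165)*(-84) = (-58)**2 - 1*13860 = 3364 - 13860 = -10496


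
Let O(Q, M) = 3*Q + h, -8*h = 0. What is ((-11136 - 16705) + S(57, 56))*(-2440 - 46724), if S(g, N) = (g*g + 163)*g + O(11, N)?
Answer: -8194458864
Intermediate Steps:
h = 0 (h = -⅛*0 = 0)
O(Q, M) = 3*Q (O(Q, M) = 3*Q + 0 = 3*Q)
S(g, N) = 33 + g*(163 + g²) (S(g, N) = (g*g + 163)*g + 3*11 = (g² + 163)*g + 33 = (163 + g²)*g + 33 = g*(163 + g²) + 33 = 33 + g*(163 + g²))
((-11136 - 16705) + S(57, 56))*(-2440 - 46724) = ((-11136 - 16705) + (33 + 57³ + 163*57))*(-2440 - 46724) = (-27841 + (33 + 185193 + 9291))*(-49164) = (-27841 + 194517)*(-49164) = 166676*(-49164) = -8194458864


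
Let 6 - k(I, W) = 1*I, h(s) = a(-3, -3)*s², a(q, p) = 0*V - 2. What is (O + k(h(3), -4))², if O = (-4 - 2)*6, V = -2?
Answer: 144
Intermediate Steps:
a(q, p) = -2 (a(q, p) = 0*(-2) - 2 = 0 - 2 = -2)
h(s) = -2*s²
O = -36 (O = -6*6 = -36)
k(I, W) = 6 - I
(O + k(h(3), -4))² = (-36 + (6 - (-2)*3²))² = (-36 + (6 - (-2)*9))² = (-36 + (6 - 1*(-18)))² = (-36 + (6 + 18))² = (-36 + 24)² = (-12)² = 144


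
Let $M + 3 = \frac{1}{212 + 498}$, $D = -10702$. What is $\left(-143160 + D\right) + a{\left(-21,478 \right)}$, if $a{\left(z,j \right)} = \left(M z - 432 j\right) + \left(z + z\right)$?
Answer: $- \frac{255839291}{710} \approx -3.6034 \cdot 10^{5}$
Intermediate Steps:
$M = - \frac{2129}{710}$ ($M = -3 + \frac{1}{212 + 498} = -3 + \frac{1}{710} = - \frac{2129}{710} \approx -2.9986$)
$a{\left(z,j \right)} = - 432 j - \frac{709 z}{710}$ ($a{\left(z,j \right)} = \left(- \frac{2129 z}{710} - 432 j\right) + \left(z + z\right) = \left(- 432 j - \frac{2129 z}{710}\right) + 2 z = - 432 j - \frac{709 z}{710}$)
$\left(-143160 + D\right) + a{\left(-21,478 \right)} = \left(-143160 - 10702\right) - \frac{146597271}{710} = -153862 + \left(-206496 + \frac{14889}{710}\right) = -153862 - \frac{146597271}{710} = - \frac{255839291}{710}$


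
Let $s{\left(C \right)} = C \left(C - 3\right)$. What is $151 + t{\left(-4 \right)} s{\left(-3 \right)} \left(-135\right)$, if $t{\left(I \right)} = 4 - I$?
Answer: $-19289$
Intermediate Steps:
$s{\left(C \right)} = C \left(-3 + C\right)$
$151 + t{\left(-4 \right)} s{\left(-3 \right)} \left(-135\right) = 151 + \left(4 - -4\right) \left(- 3 \left(-3 - 3\right)\right) \left(-135\right) = 151 + \left(4 + 4\right) \left(\left(-3\right) \left(-6\right)\right) \left(-135\right) = 151 + 8 \cdot 18 \left(-135\right) = 151 + 144 \left(-135\right) = 151 - 19440 = -19289$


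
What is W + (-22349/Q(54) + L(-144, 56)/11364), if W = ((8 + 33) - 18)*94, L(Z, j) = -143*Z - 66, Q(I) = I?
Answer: 44744110/25569 ≈ 1749.9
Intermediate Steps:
L(Z, j) = -66 - 143*Z
W = 2162 (W = (41 - 18)*94 = 23*94 = 2162)
W + (-22349/Q(54) + L(-144, 56)/11364) = 2162 + (-22349/54 + (-66 - 143*(-144))/11364) = 2162 + (-22349*1/54 + (-66 + 20592)*(1/11364)) = 2162 + (-22349/54 + 20526*(1/11364)) = 2162 + (-22349/54 + 3421/1894) = 2162 - 10536068/25569 = 44744110/25569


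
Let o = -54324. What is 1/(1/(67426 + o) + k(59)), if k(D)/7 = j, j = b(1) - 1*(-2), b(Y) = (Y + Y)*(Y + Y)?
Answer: 13102/550285 ≈ 0.023809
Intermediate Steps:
b(Y) = 4*Y**2 (b(Y) = (2*Y)*(2*Y) = 4*Y**2)
j = 6 (j = 4*1**2 - 1*(-2) = 4*1 + 2 = 4 + 2 = 6)
k(D) = 42 (k(D) = 7*6 = 42)
1/(1/(67426 + o) + k(59)) = 1/(1/(67426 - 54324) + 42) = 1/(1/13102 + 42) = 1/(550285/13102) = 13102/550285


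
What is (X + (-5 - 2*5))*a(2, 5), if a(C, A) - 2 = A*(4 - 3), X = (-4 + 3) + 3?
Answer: -91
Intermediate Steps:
X = 2 (X = -1 + 3 = 2)
a(C, A) = 2 + A (a(C, A) = 2 + A*(4 - 3) = 2 + A*1 = 2 + A)
(X + (-5 - 2*5))*a(2, 5) = (2 + (-5 - 2*5))*(2 + 5) = (2 + (-5 - 10))*7 = (2 - 15)*7 = -13*7 = -91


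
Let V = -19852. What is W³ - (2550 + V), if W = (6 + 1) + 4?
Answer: 18633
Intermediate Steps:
W = 11 (W = 7 + 4 = 11)
W³ - (2550 + V) = 11³ - (2550 - 19852) = 1331 - 1*(-17302) = 1331 + 17302 = 18633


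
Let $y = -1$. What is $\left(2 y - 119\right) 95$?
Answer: $-11495$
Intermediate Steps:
$\left(2 y - 119\right) 95 = \left(2 \left(-1\right) - 119\right) 95 = \left(-2 - 119\right) 95 = \left(-121\right) 95 = -11495$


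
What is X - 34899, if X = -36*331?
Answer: -46815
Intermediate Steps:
X = -11916
X - 34899 = -11916 - 34899 = -46815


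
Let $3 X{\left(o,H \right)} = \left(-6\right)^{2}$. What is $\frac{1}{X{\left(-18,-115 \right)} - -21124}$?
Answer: $\frac{1}{21136} \approx 4.7313 \cdot 10^{-5}$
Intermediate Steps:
$X{\left(o,H \right)} = 12$ ($X{\left(o,H \right)} = \frac{\left(-6\right)^{2}}{3} = \frac{1}{3} \cdot 36 = 12$)
$\frac{1}{X{\left(-18,-115 \right)} - -21124} = \frac{1}{12 - -21124} = \frac{1}{12 + 21124} = \frac{1}{21136}$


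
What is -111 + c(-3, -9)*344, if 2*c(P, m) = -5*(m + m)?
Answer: 15369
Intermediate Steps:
c(P, m) = -5*m (c(P, m) = (-5*(m + m))/2 = (-10*m)/2 = -5*m)
-111 + c(-3, -9)*344 = -111 - 5*(-9)*344 = -111 + 45*344 = -111 + 15480 = 15369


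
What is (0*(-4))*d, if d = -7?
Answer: 0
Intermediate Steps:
(0*(-4))*d = (0*(-4))*(-7) = 0*(-7) = 0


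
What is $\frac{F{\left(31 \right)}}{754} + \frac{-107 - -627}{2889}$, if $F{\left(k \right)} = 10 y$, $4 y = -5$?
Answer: $\frac{711935}{4356612} \approx 0.16341$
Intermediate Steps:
$y = - \frac{5}{4}$ ($y = \frac{1}{4} \left(-5\right) = - \frac{5}{4} \approx -1.25$)
$F{\left(k \right)} = - \frac{25}{2}$ ($F{\left(k \right)} = 10 \left(- \frac{5}{4}\right) = - \frac{25}{2}$)
$\frac{F{\left(31 \right)}}{754} + \frac{-107 - -627}{2889} = - \frac{25}{2 \cdot 754} + \frac{-107 - -627}{2889} = \left(- \frac{25}{2}\right) \frac{1}{754} + \left(-107 + 627\right) \frac{1}{2889} = - \frac{25}{1508} + 520 \cdot \frac{1}{2889} = - \frac{25}{1508} + \frac{520}{2889} = \frac{711935}{4356612}$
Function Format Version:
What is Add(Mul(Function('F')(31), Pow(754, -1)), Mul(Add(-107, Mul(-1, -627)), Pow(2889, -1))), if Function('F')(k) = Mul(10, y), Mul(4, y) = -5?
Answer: Rational(711935, 4356612) ≈ 0.16341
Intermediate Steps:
y = Rational(-5, 4) (y = Mul(Rational(1, 4), -5) = Rational(-5, 4) ≈ -1.2500)
Function('F')(k) = Rational(-25, 2) (Function('F')(k) = Mul(10, Rational(-5, 4)) = Rational(-25, 2))
Add(Mul(Function('F')(31), Pow(754, -1)), Mul(Add(-107, Mul(-1, -627)), Pow(2889, -1))) = Add(Mul(Rational(-25, 2), Pow(754, -1)), Mul(Add(-107, Mul(-1, -627)), Pow(2889, -1))) = Add(Mul(Rational(-25, 2), Rational(1, 754)), Mul(Add(-107, 627), Rational(1, 2889))) = Add(Rational(-25, 1508), Mul(520, Rational(1, 2889))) = Add(Rational(-25, 1508), Rational(520, 2889)) = Rational(711935, 4356612)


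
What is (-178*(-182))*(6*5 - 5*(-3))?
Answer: 1457820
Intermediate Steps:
(-178*(-182))*(6*5 - 5*(-3)) = 32396*(30 + 15) = 32396*45 = 1457820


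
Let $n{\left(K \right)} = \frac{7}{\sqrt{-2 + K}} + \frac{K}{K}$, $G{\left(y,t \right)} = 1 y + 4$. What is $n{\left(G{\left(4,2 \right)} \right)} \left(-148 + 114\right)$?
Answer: $-34 - \frac{119 \sqrt{6}}{3} \approx -131.16$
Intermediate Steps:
$G{\left(y,t \right)} = 4 + y$ ($G{\left(y,t \right)} = y + 4 = 4 + y$)
$n{\left(K \right)} = 1 + \frac{7}{\sqrt{-2 + K}}$ ($n{\left(K \right)} = \frac{7}{\sqrt{-2 + K}} + 1 = 1 + \frac{7}{\sqrt{-2 + K}}$)
$n{\left(G{\left(4,2 \right)} \right)} \left(-148 + 114\right) = \left(1 + \frac{7}{\sqrt{-2 + \left(4 + 4\right)}}\right) \left(-148 + 114\right) = \left(1 + \frac{7}{\sqrt{-2 + 8}}\right) \left(-34\right) = \left(1 + \frac{7}{\sqrt{6}}\right) \left(-34\right) = \left(1 + 7 \frac{\sqrt{6}}{6}\right) \left(-34\right) = \left(1 + \frac{7 \sqrt{6}}{6}\right) \left(-34\right) = -34 - \frac{119 \sqrt{6}}{3}$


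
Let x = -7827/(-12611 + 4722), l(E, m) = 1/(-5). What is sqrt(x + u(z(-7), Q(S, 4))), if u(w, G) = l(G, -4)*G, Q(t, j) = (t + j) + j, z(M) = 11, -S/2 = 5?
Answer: sqrt(44204965)/5635 ≈ 1.1799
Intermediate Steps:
S = -10 (S = -2*5 = -10)
l(E, m) = -1/5
Q(t, j) = t + 2*j (Q(t, j) = (j + t) + j = t + 2*j)
u(w, G) = -G/5
x = 7827/7889 (x = -7827/(-7889) = -7827*(-1/7889) = 7827/7889 ≈ 0.99214)
sqrt(x + u(z(-7), Q(S, 4))) = sqrt(7827/7889 - (-10 + 2*4)/5) = sqrt(7827/7889 - (-10 + 8)/5) = sqrt(7827/7889 - 1/5*(-2)) = sqrt(7827/7889 + 2/5) = sqrt(54913/39445) = sqrt(44204965)/5635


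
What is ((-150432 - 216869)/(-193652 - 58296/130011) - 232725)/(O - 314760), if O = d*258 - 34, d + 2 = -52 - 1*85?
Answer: 279012265668809/420402287714048 ≈ 0.66368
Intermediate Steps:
d = -139 (d = -2 + (-52 - 1*85) = -2 + (-52 - 85) = -2 - 137 = -139)
O = -35896 (O = -139*258 - 34 = -35862 - 34 = -35896)
((-150432 - 216869)/(-193652 - 58296/130011) - 232725)/(O - 314760) = ((-150432 - 216869)/(-193652 - 58296/130011) - 232725)/(-35896 - 314760) = (-367301/(-193652 - 58296*1/130011) - 232725)/(-350656) = (-367301/(-193652 - 2776/6191) - 232725)*(-1/350656) = (-367301/(-1198902308/6191) - 232725)*(-1/350656) = (-367301*(-6191/1198902308) - 232725)*(-1/350656) = (2273960491/1198902308 - 232725)*(-1/350656) = -279012265668809/1198902308*(-1/350656) = 279012265668809/420402287714048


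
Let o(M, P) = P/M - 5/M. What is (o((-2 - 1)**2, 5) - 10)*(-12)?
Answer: 120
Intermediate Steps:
o(M, P) = -5/M + P/M
(o((-2 - 1)**2, 5) - 10)*(-12) = ((-5 + 5)/((-2 - 1)**2) - 10)*(-12) = (0/(-3)**2 - 10)*(-12) = (0/9 - 10)*(-12) = ((1/9)*0 - 10)*(-12) = (0 - 10)*(-12) = -10*(-12) = 120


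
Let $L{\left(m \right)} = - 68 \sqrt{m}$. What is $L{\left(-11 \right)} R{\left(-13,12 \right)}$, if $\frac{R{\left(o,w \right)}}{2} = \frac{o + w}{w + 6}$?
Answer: $\frac{68 i \sqrt{11}}{9} \approx 25.059 i$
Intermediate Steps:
$R{\left(o,w \right)} = \frac{2 \left(o + w\right)}{6 + w}$ ($R{\left(o,w \right)} = 2 \frac{o + w}{w + 6} = 2 \frac{o + w}{6 + w} = \frac{2 \left(o + w\right)}{6 + w}$)
$L{\left(-11 \right)} R{\left(-13,12 \right)} = - 68 \sqrt{-11} \frac{2 \left(-13 + 12\right)}{6 + 12} = - 68 i \sqrt{11} \cdot 2 \cdot \frac{1}{18} \left(-1\right) = - 68 i \sqrt{11} \left(- \frac{1}{9}\right) = \frac{68 i \sqrt{11}}{9}$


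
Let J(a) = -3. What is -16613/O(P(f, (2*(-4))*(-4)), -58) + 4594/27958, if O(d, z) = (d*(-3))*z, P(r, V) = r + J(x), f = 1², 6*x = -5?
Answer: 233032483/4864692 ≈ 47.903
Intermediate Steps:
x = -⅚ (x = (⅙)*(-5) = -⅚ ≈ -0.83333)
f = 1
P(r, V) = -3 + r (P(r, V) = r - 3 = -3 + r)
O(d, z) = -3*d*z (O(d, z) = (-3*d)*z = -3*d*z)
-16613/O(P(f, (2*(-4))*(-4)), -58) + 4594/27958 = -16613*1/(174*(-3 + 1)) + 4594/27958 = -16613/((-3*(-2)*(-58))) + 4594*(1/27958) = -16613/(-348) + 2297/13979 = -16613*(-1/348) + 2297/13979 = 16613/348 + 2297/13979 = 233032483/4864692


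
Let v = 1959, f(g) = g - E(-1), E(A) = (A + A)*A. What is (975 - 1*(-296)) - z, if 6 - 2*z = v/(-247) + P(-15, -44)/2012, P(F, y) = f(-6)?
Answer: 314089305/248482 ≈ 1264.0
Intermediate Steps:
E(A) = 2*A² (E(A) = (2*A)*A = 2*A²)
f(g) = -2 + g (f(g) = g - 2*(-1)² = g - 2 = -2 + g)
P(F, y) = -8 (P(F, y) = -2 - 6 = -8)
z = 1731317/248482 (z = 3 - (1959/(-247) - 8/2012)/2 = 3 - (1959*(-1/247) - 8*1/2012)/2 = 3 - (-1959/247 - 2/503)/2 = 3 - ½*(-985871/124241) = 3 + 985871/248482 = 1731317/248482 ≈ 6.9676)
(975 - 1*(-296)) - z = (975 - 1*(-296)) - 1*1731317/248482 = (975 + 296) - 1731317/248482 = 1271 - 1731317/248482 = 314089305/248482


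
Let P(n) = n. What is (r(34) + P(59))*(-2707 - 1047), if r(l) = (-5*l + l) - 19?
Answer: 360384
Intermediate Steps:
r(l) = -19 - 4*l (r(l) = -4*l - 19 = -19 - 4*l)
(r(34) + P(59))*(-2707 - 1047) = ((-19 - 4*34) + 59)*(-2707 - 1047) = ((-19 - 136) + 59)*(-3754) = (-155 + 59)*(-3754) = -96*(-3754) = 360384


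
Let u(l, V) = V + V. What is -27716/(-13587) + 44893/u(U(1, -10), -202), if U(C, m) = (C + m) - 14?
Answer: -598763927/5489148 ≈ -109.08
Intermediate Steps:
U(C, m) = -14 + C + m
u(l, V) = 2*V
-27716/(-13587) + 44893/u(U(1, -10), -202) = -27716/(-13587) + 44893/((2*(-202))) = -27716*(-1/13587) + 44893/(-404) = 27716/13587 + 44893*(-1/404) = 27716/13587 - 44893/404 = -598763927/5489148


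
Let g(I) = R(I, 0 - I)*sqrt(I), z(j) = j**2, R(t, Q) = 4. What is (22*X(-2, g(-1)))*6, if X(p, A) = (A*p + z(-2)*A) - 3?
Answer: -396 + 1056*I ≈ -396.0 + 1056.0*I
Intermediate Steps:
g(I) = 4*sqrt(I)
X(p, A) = -3 + 4*A + A*p (X(p, A) = (A*p + (-2)**2*A) - 3 = (A*p + 4*A) - 3 = (4*A + A*p) - 3 = -3 + 4*A + A*p)
(22*X(-2, g(-1)))*6 = (22*(-3 + 4*(4*sqrt(-1)) + (4*sqrt(-1))*(-2)))*6 = (22*(-3 + 4*(4*I) + (4*I)*(-2)))*6 = (22*(-3 + 16*I - 8*I))*6 = (22*(-3 + 8*I))*6 = (-66 + 176*I)*6 = -396 + 1056*I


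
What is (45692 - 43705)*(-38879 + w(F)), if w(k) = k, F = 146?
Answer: -76962471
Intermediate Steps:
(45692 - 43705)*(-38879 + w(F)) = (45692 - 43705)*(-38879 + 146) = 1987*(-38733) = -76962471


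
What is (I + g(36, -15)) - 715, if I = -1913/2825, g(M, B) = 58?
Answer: -1857938/2825 ≈ -657.68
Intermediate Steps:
I = -1913/2825 ≈ -0.67717
(I + g(36, -15)) - 715 = (-1913/2825 + 58) - 715 = 161937/2825 - 715 = -1857938/2825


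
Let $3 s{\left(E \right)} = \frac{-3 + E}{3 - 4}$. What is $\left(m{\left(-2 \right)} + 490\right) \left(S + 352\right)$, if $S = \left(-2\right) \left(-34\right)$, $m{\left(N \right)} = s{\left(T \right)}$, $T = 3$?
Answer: $205800$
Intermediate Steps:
$s{\left(E \right)} = 1 - \frac{E}{3}$ ($s{\left(E \right)} = \frac{\left(-3 + E\right) \frac{1}{3 - 4}}{3} = \frac{\left(-3 + E\right) \frac{1}{-1}}{3} = \frac{\left(-3 + E\right) \left(-1\right)}{3} = \frac{3 - E}{3} = 1 - \frac{E}{3}$)
$m{\left(N \right)} = 0$ ($m{\left(N \right)} = 1 - 1 = 0$)
$S = 68$
$\left(m{\left(-2 \right)} + 490\right) \left(S + 352\right) = \left(0 + 490\right) \left(68 + 352\right) = 490 \cdot 420 = 205800$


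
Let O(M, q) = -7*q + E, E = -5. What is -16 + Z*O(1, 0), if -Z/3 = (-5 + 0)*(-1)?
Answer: 59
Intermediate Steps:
Z = -15 (Z = -3*(-5 + 0)*(-1) = -(-15)*(-1) = -3*5 = -15)
O(M, q) = -5 - 7*q (O(M, q) = -7*q - 5 = -5 - 7*q)
-16 + Z*O(1, 0) = -16 - 15*(-5 - 7*0) = -16 - 15*(-5 + 0) = -16 - 15*(-5) = -16 + 75 = 59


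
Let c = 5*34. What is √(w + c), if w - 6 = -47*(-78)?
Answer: √3842 ≈ 61.984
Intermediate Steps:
c = 170
w = 3672 (w = 6 - 47*(-78) = 6 + 3666 = 3672)
√(w + c) = √(3672 + 170) = √3842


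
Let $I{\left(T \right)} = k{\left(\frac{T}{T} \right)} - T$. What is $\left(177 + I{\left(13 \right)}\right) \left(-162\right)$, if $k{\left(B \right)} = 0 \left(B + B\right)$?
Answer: $-26568$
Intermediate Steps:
$k{\left(B \right)} = 0$ ($k{\left(B \right)} = 0 \cdot 2 B = 0$)
$I{\left(T \right)} = - T$ ($I{\left(T \right)} = 0 - T = - T$)
$\left(177 + I{\left(13 \right)}\right) \left(-162\right) = \left(177 - 13\right) \left(-162\right) = 164 \left(-162\right) = -26568$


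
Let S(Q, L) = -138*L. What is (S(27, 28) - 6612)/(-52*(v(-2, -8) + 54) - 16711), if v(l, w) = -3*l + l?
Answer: 10476/19727 ≈ 0.53105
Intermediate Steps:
v(l, w) = -2*l
(S(27, 28) - 6612)/(-52*(v(-2, -8) + 54) - 16711) = (-138*28 - 6612)/(-52*(-2*(-2) + 54) - 16711) = (-3864 - 6612)/(-52*(4 + 54) - 16711) = -10476/(-52*58 - 16711) = -10476/(-3016 - 16711) = -10476/(-19727) = -10476*(-1/19727) = 10476/19727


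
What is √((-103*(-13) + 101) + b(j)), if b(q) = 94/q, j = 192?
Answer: √829722/24 ≈ 37.954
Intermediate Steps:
√((-103*(-13) + 101) + b(j)) = √((-103*(-13) + 101) + 94/192) = √((1339 + 101) + 94*(1/192)) = √(1440 + 47/96) = √(138287/96) = √829722/24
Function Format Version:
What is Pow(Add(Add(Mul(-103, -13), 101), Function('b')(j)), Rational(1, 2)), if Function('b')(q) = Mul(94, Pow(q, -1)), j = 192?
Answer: Mul(Rational(1, 24), Pow(829722, Rational(1, 2))) ≈ 37.954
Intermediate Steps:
Pow(Add(Add(Mul(-103, -13), 101), Function('b')(j)), Rational(1, 2)) = Pow(Add(Add(Mul(-103, -13), 101), Mul(94, Pow(192, -1))), Rational(1, 2)) = Pow(Add(Add(1339, 101), Mul(94, Rational(1, 192))), Rational(1, 2)) = Pow(Add(1440, Rational(47, 96)), Rational(1, 2)) = Pow(Rational(138287, 96), Rational(1, 2)) = Mul(Rational(1, 24), Pow(829722, Rational(1, 2)))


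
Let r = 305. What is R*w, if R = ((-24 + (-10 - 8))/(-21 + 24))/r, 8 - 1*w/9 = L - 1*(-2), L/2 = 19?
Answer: 4032/305 ≈ 13.220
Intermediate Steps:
L = 38 (L = 2*19 = 38)
w = -288 (w = 72 - 9*(38 - 1*(-2)) = 72 - 9*(38 + 2) = 72 - 9*40 = 72 - 360 = -288)
R = -14/305 (R = ((-24 + (-10 - 8))/(-21 + 24))/305 = ((-24 - 18)/3)*(1/305) = ((1/3)*(-42))*(1/305) = -14*1/305 = -14/305 ≈ -0.045902)
R*w = -14/305*(-288) = 4032/305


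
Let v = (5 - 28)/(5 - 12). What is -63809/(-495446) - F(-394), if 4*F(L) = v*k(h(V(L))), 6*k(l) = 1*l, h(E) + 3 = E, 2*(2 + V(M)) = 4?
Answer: 1069183/1981784 ≈ 0.53951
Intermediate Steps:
V(M) = 0 (V(M) = -2 + (½)*4 = -2 + 2 = 0)
h(E) = -3 + E
k(l) = l/6 (k(l) = (1*l)/6 = l/6)
v = 23/7 (v = -23/(-7) = -23*(-⅐) = 23/7 ≈ 3.2857)
F(L) = -23/56 (F(L) = (23*((-3 + 0)/6)/7)/4 = (23*((⅙)*(-3))/7)/4 = ((23/7)*(-½))/4 = (¼)*(-23/14) = -23/56)
-63809/(-495446) - F(-394) = -63809/(-495446) - 1*(-23/56) = -63809*(-1/495446) + 23/56 = 63809/495446 + 23/56 = 1069183/1981784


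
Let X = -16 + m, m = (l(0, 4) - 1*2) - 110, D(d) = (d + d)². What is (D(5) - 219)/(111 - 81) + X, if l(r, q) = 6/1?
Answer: -3779/30 ≈ -125.97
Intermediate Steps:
l(r, q) = 6 (l(r, q) = 6*1 = 6)
D(d) = 4*d² (D(d) = (2*d)² = 4*d²)
m = -106 (m = (6 - 1*2) - 110 = (6 - 2) - 110 = 4 - 110 = -106)
X = -122 (X = -16 - 106 = -122)
(D(5) - 219)/(111 - 81) + X = (4*5² - 219)/(111 - 81) - 122 = (4*25 - 219)/30 - 122 = (100 - 219)*(1/30) - 122 = -119*1/30 - 122 = -119/30 - 122 = -3779/30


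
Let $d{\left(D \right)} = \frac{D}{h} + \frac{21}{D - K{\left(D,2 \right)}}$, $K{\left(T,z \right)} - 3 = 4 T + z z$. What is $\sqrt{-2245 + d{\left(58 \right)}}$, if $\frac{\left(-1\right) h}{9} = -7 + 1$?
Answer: $\frac{i \sqrt{5954881719}}{1629} \approx 47.371 i$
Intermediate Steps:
$K{\left(T,z \right)} = 3 + z^{2} + 4 T$ ($K{\left(T,z \right)} = 3 + \left(4 T + z z\right) = 3 + \left(4 T + z^{2}\right) = 3 + \left(z^{2} + 4 T\right) = 3 + z^{2} + 4 T$)
$h = 54$ ($h = - 9 \left(-7 + 1\right) = \left(-9\right) \left(-6\right) = 54$)
$d{\left(D \right)} = \frac{21}{-7 - 3 D} + \frac{D}{54}$ ($d{\left(D \right)} = \frac{D}{54} + \frac{21}{D - \left(3 + 2^{2} + 4 D\right)} = D \frac{1}{54} + \frac{21}{D - \left(3 + 4 + 4 D\right)} = \frac{D}{54} + \frac{21}{D - \left(7 + 4 D\right)} = \frac{D}{54} + \frac{21}{-7 - 3 D} = \frac{21}{-7 - 3 D} + \frac{D}{54}$)
$\sqrt{-2245 + d{\left(58 \right)}} = \sqrt{-2245 + \frac{-1134 + 3 \cdot 58^{2} + 7 \cdot 58}{54 \left(7 + 3 \cdot 58\right)}} = \sqrt{-2245 + \frac{-1134 + 3 \cdot 3364 + 406}{54 \left(7 + 174\right)}} = \sqrt{-2245 + \frac{-1134 + 10092 + 406}{54 \cdot 181}} = \sqrt{-2245 + \frac{1}{54} \cdot \frac{1}{181} \cdot 9364} = \sqrt{-2245 + \frac{4682}{4887}} = \sqrt{- \frac{10966633}{4887}} = \frac{i \sqrt{5954881719}}{1629}$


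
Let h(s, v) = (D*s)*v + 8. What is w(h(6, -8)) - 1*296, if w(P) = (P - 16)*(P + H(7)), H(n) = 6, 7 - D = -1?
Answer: 144744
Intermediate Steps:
D = 8 (D = 7 - 1*(-1) = 7 + 1 = 8)
h(s, v) = 8 + 8*s*v (h(s, v) = (8*s)*v + 8 = 8*s*v + 8 = 8 + 8*s*v)
w(P) = (-16 + P)*(6 + P) (w(P) = (P - 16)*(P + 6) = (-16 + P)*(6 + P))
w(h(6, -8)) - 1*296 = (-96 + (8 + 8*6*(-8))² - 10*(8 + 8*6*(-8))) - 1*296 = (-96 + (8 - 384)² - 10*(8 - 384)) - 296 = (-96 + (-376)² - 10*(-376)) - 296 = (-96 + 141376 + 3760) - 296 = 145040 - 296 = 144744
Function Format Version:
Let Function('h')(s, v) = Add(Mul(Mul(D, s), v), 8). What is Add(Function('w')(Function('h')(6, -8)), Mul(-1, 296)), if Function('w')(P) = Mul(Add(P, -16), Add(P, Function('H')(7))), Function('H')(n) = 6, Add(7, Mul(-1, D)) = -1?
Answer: 144744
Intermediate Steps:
D = 8 (D = Add(7, Mul(-1, -1)) = Add(7, 1) = 8)
Function('h')(s, v) = Add(8, Mul(8, s, v)) (Function('h')(s, v) = Add(Mul(Mul(8, s), v), 8) = Add(Mul(8, s, v), 8) = Add(8, Mul(8, s, v)))
Function('w')(P) = Mul(Add(-16, P), Add(6, P)) (Function('w')(P) = Mul(Add(P, -16), Add(P, 6)) = Mul(Add(-16, P), Add(6, P)))
Add(Function('w')(Function('h')(6, -8)), Mul(-1, 296)) = Add(Add(-96, Pow(Add(8, Mul(8, 6, -8)), 2), Mul(-10, Add(8, Mul(8, 6, -8)))), Mul(-1, 296)) = Add(Add(-96, Pow(Add(8, -384), 2), Mul(-10, Add(8, -384))), -296) = Add(Add(-96, Pow(-376, 2), Mul(-10, -376)), -296) = Add(Add(-96, 141376, 3760), -296) = Add(145040, -296) = 144744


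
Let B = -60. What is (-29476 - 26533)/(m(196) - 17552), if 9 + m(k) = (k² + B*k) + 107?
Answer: -56009/9202 ≈ -6.0866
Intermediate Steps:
m(k) = 98 + k² - 60*k (m(k) = -9 + ((k² - 60*k) + 107) = -9 + (107 + k² - 60*k) = 98 + k² - 60*k)
(-29476 - 26533)/(m(196) - 17552) = (-29476 - 26533)/((98 + 196² - 60*196) - 17552) = -56009/((98 + 38416 - 11760) - 17552) = -56009/(26754 - 17552) = -56009/9202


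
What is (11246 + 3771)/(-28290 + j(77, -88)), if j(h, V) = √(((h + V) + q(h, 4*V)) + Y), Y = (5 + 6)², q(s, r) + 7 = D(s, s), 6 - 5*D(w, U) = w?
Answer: -354025775/666936676 - 15017*√555/2000810028 ≈ -0.53100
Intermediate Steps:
D(w, U) = 6/5 - w/5
q(s, r) = -29/5 - s/5 (q(s, r) = -7 + (6/5 - s/5) = -29/5 - s/5)
Y = 121 (Y = 11² = 121)
j(h, V) = √(576/5 + V + 4*h/5) (j(h, V) = √(((h + V) + (-29/5 - h/5)) + 121) = √(((V + h) + (-29/5 - h/5)) + 121) = √((-29/5 + V + 4*h/5) + 121) = √(576/5 + V + 4*h/5))
(11246 + 3771)/(-28290 + j(77, -88)) = (11246 + 3771)/(-28290 + √(2880 + 20*77 + 25*(-88))/5) = 15017/(-28290 + √(2880 + 1540 - 2200)/5) = 15017/(-28290 + √2220/5) = 15017/(-28290 + (2*√555)/5) = 15017/(-28290 + 2*√555/5)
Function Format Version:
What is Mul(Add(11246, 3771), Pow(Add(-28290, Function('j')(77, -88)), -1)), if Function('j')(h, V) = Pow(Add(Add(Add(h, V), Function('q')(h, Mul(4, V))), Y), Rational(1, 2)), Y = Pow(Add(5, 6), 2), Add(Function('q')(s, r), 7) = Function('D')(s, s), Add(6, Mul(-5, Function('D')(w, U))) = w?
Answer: Add(Rational(-354025775, 666936676), Mul(Rational(-15017, 2000810028), Pow(555, Rational(1, 2)))) ≈ -0.53100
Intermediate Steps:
Function('D')(w, U) = Add(Rational(6, 5), Mul(Rational(-1, 5), w))
Function('q')(s, r) = Add(Rational(-29, 5), Mul(Rational(-1, 5), s)) (Function('q')(s, r) = Add(-7, Add(Rational(6, 5), Mul(Rational(-1, 5), s))) = Add(Rational(-29, 5), Mul(Rational(-1, 5), s)))
Y = 121 (Y = Pow(11, 2) = 121)
Function('j')(h, V) = Pow(Add(Rational(576, 5), V, Mul(Rational(4, 5), h)), Rational(1, 2)) (Function('j')(h, V) = Pow(Add(Add(Add(h, V), Add(Rational(-29, 5), Mul(Rational(-1, 5), h))), 121), Rational(1, 2)) = Pow(Add(Add(Add(V, h), Add(Rational(-29, 5), Mul(Rational(-1, 5), h))), 121), Rational(1, 2)) = Pow(Add(Add(Rational(-29, 5), V, Mul(Rational(4, 5), h)), 121), Rational(1, 2)) = Pow(Add(Rational(576, 5), V, Mul(Rational(4, 5), h)), Rational(1, 2)))
Mul(Add(11246, 3771), Pow(Add(-28290, Function('j')(77, -88)), -1)) = Mul(Add(11246, 3771), Pow(Add(-28290, Mul(Rational(1, 5), Pow(Add(2880, Mul(20, 77), Mul(25, -88)), Rational(1, 2)))), -1)) = Mul(15017, Pow(Add(-28290, Mul(Rational(1, 5), Pow(Add(2880, 1540, -2200), Rational(1, 2)))), -1)) = Mul(15017, Pow(Add(-28290, Mul(Rational(1, 5), Pow(2220, Rational(1, 2)))), -1)) = Mul(15017, Pow(Add(-28290, Mul(Rational(1, 5), Mul(2, Pow(555, Rational(1, 2))))), -1)) = Mul(15017, Pow(Add(-28290, Mul(Rational(2, 5), Pow(555, Rational(1, 2)))), -1))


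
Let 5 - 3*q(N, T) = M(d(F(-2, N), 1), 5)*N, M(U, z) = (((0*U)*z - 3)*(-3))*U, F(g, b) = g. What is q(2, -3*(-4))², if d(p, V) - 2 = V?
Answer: 2401/9 ≈ 266.78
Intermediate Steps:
d(p, V) = 2 + V
M(U, z) = 9*U (M(U, z) = ((0*z - 3)*(-3))*U = ((0 - 3)*(-3))*U = (-3*(-3))*U = 9*U)
q(N, T) = 5/3 - 9*N (q(N, T) = 5/3 - 9*(2 + 1)*N/3 = 5/3 - 9*3*N/3 = 5/3 - 9*N)
q(2, -3*(-4))² = (5/3 - 9*2)² = (5/3 - 18)² = (-49/3)² = 2401/9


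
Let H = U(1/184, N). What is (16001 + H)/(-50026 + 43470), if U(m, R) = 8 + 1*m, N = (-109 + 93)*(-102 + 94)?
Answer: -267787/109664 ≈ -2.4419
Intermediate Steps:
N = 128 (N = -16*(-8) = 128)
U(m, R) = 8 + m
H = 1473/184 (H = 8 + 1/184 = 1473/184 ≈ 8.0054)
(16001 + H)/(-50026 + 43470) = (16001 + 1473/184)/(-50026 + 43470) = (2945657/184)/(-6556) = (2945657/184)*(-1/6556) = -267787/109664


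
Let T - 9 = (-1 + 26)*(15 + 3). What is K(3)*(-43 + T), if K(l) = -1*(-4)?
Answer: 1664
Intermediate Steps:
K(l) = 4
T = 459 (T = 9 + (-1 + 26)*(15 + 3) = 9 + 25*18 = 9 + 450 = 459)
K(3)*(-43 + T) = 4*(-43 + 459) = 4*416 = 1664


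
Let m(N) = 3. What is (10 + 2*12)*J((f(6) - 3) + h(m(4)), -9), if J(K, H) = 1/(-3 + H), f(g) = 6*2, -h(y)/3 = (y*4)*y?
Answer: -17/6 ≈ -2.8333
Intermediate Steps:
h(y) = -12*y² (h(y) = -3*y*4*y = -3*4*y*y = -12*y²)
f(g) = 12
(10 + 2*12)*J((f(6) - 3) + h(m(4)), -9) = (10 + 2*12)/(-3 - 9) = (10 + 24)/(-12) = 34*(-1/12) = -17/6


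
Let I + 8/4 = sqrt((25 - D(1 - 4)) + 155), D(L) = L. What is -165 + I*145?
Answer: -455 + 145*sqrt(183) ≈ 1506.5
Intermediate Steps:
I = -2 + sqrt(183) (I = -2 + sqrt((25 - (1 - 4)) + 155) = -2 + sqrt((25 - 1*(-3)) + 155) = -2 + sqrt((25 + 3) + 155) = -2 + sqrt(28 + 155) = -2 + sqrt(183) ≈ 11.528)
-165 + I*145 = -165 + (-2 + sqrt(183))*145 = -165 + (-290 + 145*sqrt(183)) = -455 + 145*sqrt(183)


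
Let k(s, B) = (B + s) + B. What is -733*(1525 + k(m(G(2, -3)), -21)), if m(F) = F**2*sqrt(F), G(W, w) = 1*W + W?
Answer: -1110495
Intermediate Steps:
G(W, w) = 2*W (G(W, w) = W + W = 2*W)
m(F) = F**(5/2)
k(s, B) = s + 2*B
-733*(1525 + k(m(G(2, -3)), -21)) = -733*(1525 + ((2*2)**(5/2) + 2*(-21))) = -733*(1525 + (4**(5/2) - 42)) = -733*(1525 + (32 - 42)) = -733*(1525 - 10) = -733*1515 = -1110495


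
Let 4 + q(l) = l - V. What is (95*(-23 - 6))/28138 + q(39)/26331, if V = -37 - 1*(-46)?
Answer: -71810317/740901678 ≈ -0.096923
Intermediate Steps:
V = 9 (V = -37 + 46 = 9)
q(l) = -13 + l (q(l) = -4 + (l - 1*9) = -4 + (l - 9) = -4 + (-9 + l) = -13 + l)
(95*(-23 - 6))/28138 + q(39)/26331 = (95*(-23 - 6))/28138 + (-13 + 39)/26331 = (95*(-29))*(1/28138) + 26*(1/26331) = -2755*1/28138 + 26/26331 = -2755/28138 + 26/26331 = -71810317/740901678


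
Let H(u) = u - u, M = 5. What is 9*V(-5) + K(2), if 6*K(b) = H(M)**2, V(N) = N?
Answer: -45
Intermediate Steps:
H(u) = 0
K(b) = 0 (K(b) = (1/6)*0**2 = (1/6)*0 = 0)
9*V(-5) + K(2) = 9*(-5) + 0 = -45 + 0 = -45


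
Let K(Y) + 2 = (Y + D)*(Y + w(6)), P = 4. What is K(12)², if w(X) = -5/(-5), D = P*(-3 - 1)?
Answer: 2916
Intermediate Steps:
D = -16 (D = 4*(-3 - 1) = 4*(-4) = -16)
w(X) = 1 (w(X) = -5*(-⅕) = 1)
K(Y) = -2 + (1 + Y)*(-16 + Y) (K(Y) = -2 + (Y - 16)*(Y + 1) = -2 + (-16 + Y)*(1 + Y) = -2 + (1 + Y)*(-16 + Y))
K(12)² = (-18 + 12² - 15*12)² = (-18 + 144 - 180)² = (-54)² = 2916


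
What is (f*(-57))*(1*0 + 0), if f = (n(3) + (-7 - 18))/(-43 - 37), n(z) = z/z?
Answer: 0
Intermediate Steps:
n(z) = 1
f = 3/10 (f = (1 + (-7 - 18))/(-43 - 37) = (1 - 25)/(-80) = -24*(-1/80) = 3/10 ≈ 0.30000)
(f*(-57))*(1*0 + 0) = ((3/10)*(-57))*(1*0 + 0) = -171*(0 + 0)/10 = -171/10*0 = 0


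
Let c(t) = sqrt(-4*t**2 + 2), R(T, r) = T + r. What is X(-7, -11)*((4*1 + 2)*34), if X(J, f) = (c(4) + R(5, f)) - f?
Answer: 1020 + 204*I*sqrt(62) ≈ 1020.0 + 1606.3*I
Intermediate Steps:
c(t) = sqrt(2 - 4*t**2)
X(J, f) = 5 + I*sqrt(62) (X(J, f) = (sqrt(2 - 4*4**2) + (5 + f)) - f = (sqrt(2 - 4*16) + (5 + f)) - f = (sqrt(2 - 64) + (5 + f)) - f = (sqrt(-62) + (5 + f)) - f = (I*sqrt(62) + (5 + f)) - f = (5 + f + I*sqrt(62)) - f = 5 + I*sqrt(62))
X(-7, -11)*((4*1 + 2)*34) = (5 + I*sqrt(62))*((4*1 + 2)*34) = (5 + I*sqrt(62))*((4 + 2)*34) = (5 + I*sqrt(62))*(6*34) = (5 + I*sqrt(62))*204 = 1020 + 204*I*sqrt(62)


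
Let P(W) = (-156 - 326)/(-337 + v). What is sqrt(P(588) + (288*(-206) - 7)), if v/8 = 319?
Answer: I*sqrt(291111928005)/2215 ≈ 243.59*I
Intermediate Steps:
v = 2552 (v = 8*319 = 2552)
P(W) = -482/2215 (P(W) = (-156 - 326)/(-337 + 2552) = -482/2215)
sqrt(P(588) + (288*(-206) - 7)) = sqrt(-482/2215 + (288*(-206) - 7)) = sqrt(-482/2215 + (-59328 - 7)) = sqrt(-482/2215 - 59335) = sqrt(-131427507/2215) = I*sqrt(291111928005)/2215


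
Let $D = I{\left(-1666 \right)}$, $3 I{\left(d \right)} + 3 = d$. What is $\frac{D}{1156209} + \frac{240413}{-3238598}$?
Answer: $- \frac{839308243013}{11233488464946} \approx -0.074715$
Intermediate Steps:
$I{\left(d \right)} = -1 + \frac{d}{3}$
$D = - \frac{1669}{3}$ ($D = -1 + \frac{1}{3} \left(-1666\right) = -1 - \frac{1666}{3} = - \frac{1669}{3} \approx -556.33$)
$\frac{D}{1156209} + \frac{240413}{-3238598} = - \frac{1669}{3 \cdot 1156209} + \frac{240413}{-3238598} = \left(- \frac{1669}{3}\right) \frac{1}{1156209} + 240413 \left(- \frac{1}{3238598}\right) = - \frac{1669}{3468627} - \frac{240413}{3238598} = - \frac{839308243013}{11233488464946}$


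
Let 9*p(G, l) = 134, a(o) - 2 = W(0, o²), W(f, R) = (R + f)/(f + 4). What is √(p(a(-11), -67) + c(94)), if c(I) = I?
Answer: 14*√5/3 ≈ 10.435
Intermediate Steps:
W(f, R) = (R + f)/(4 + f)
a(o) = 2 + o²/4 (a(o) = 2 + (o² + 0)/(4 + 0) = 2 + o²/4)
p(G, l) = 134/9 (p(G, l) = (⅑)*134 = 134/9)
√(p(a(-11), -67) + c(94)) = √(134/9 + 94) = √(980/9) = 14*√5/3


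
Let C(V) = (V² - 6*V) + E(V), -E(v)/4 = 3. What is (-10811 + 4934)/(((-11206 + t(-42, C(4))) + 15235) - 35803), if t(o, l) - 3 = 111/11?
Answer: 64647/349370 ≈ 0.18504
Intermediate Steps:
E(v) = -12 (E(v) = -4*3 = -12)
C(V) = -12 + V² - 6*V (C(V) = (V² - 6*V) - 12 = -12 + V² - 6*V)
t(o, l) = 144/11 (t(o, l) = 3 + 111/11 = 144/11)
(-10811 + 4934)/(((-11206 + t(-42, C(4))) + 15235) - 35803) = (-10811 + 4934)/(((-11206 + 144/11) + 15235) - 35803) = -5877/((-123122/11 + 15235) - 35803) = -5877/(44463/11 - 35803) = -5877/(-349370/11) = -5877*(-11/349370) = 64647/349370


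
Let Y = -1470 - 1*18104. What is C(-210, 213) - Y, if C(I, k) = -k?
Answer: 19361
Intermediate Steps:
Y = -19574 (Y = -1470 - 18104 = -19574)
C(-210, 213) - Y = -1*213 - 1*(-19574) = -213 + 19574 = 19361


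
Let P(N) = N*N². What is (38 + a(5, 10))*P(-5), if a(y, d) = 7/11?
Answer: -53125/11 ≈ -4829.5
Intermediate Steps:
a(y, d) = 7/11 (a(y, d) = 7*(1/11) = 7/11)
P(N) = N³
(38 + a(5, 10))*P(-5) = (38 + 7/11)*(-5)³ = (425/11)*(-125) = -53125/11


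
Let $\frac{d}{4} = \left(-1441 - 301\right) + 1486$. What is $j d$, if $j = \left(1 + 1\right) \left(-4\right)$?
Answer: $8192$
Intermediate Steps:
$d = -1024$ ($d = 4 \left(\left(-1441 - 301\right) + 1486\right) = 4 \left(-1742 + 1486\right) = 4 \left(-256\right) = -1024$)
$j = -8$ ($j = 2 \left(-4\right) = -8$)
$j d = \left(-8\right) \left(-1024\right) = 8192$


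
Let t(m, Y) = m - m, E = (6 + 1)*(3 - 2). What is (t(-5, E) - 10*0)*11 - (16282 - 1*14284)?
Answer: -1998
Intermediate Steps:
E = 7 (E = 7*1 = 7)
t(m, Y) = 0
(t(-5, E) - 10*0)*11 - (16282 - 1*14284) = (0 - 10*0)*11 - (16282 - 1*14284) = (0 + 0)*11 - (16282 - 14284) = 0*11 - 1*1998 = 0 - 1998 = -1998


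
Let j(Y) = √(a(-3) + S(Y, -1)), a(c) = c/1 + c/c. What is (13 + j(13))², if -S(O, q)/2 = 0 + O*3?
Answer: 89 + 104*I*√5 ≈ 89.0 + 232.55*I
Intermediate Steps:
S(O, q) = -6*O (S(O, q) = -2*(0 + O*3) = -2*(0 + 3*O) = -6*O)
a(c) = 1 + c (a(c) = c*1 + 1 = c + 1 = 1 + c)
j(Y) = √(-2 - 6*Y) (j(Y) = √((1 - 3) - 6*Y) = √(-2 - 6*Y))
(13 + j(13))² = (13 + √(-2 - 6*13))² = (13 + √(-2 - 78))² = (13 + √(-80))² = (13 + 4*I*√5)²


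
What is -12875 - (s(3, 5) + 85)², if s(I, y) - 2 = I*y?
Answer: -23279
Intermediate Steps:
s(I, y) = 2 + I*y
-12875 - (s(3, 5) + 85)² = -12875 - ((2 + 3*5) + 85)² = -12875 - ((2 + 15) + 85)² = -12875 - (17 + 85)² = -12875 - 1*102² = -12875 - 1*10404 = -12875 - 10404 = -23279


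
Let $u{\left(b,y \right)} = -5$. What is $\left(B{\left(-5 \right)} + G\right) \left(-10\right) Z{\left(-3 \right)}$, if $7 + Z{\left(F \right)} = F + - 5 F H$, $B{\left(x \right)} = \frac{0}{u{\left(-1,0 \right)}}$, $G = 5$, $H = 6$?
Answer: $-4000$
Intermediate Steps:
$B{\left(x \right)} = 0$ ($B{\left(x \right)} = \frac{0}{-5} = 0 \left(- \frac{1}{5}\right) = 0$)
$Z{\left(F \right)} = -7 - 29 F$ ($Z{\left(F \right)} = -7 + \left(F + - 5 F 6\right) = -7 + \left(F - 30 F\right) = -7 - 29 F$)
$\left(B{\left(-5 \right)} + G\right) \left(-10\right) Z{\left(-3 \right)} = \left(0 + 5\right) \left(-10\right) \left(-7 - -87\right) = 5 \left(-10\right) \left(-7 + 87\right) = \left(-50\right) 80 = -4000$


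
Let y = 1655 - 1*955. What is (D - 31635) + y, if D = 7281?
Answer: -23654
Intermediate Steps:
y = 700 (y = 1655 - 955 = 700)
(D - 31635) + y = (7281 - 31635) + 700 = -24354 + 700 = -23654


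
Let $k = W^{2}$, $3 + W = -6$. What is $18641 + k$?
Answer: $18722$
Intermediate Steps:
$W = -9$ ($W = -3 - 6 = -9$)
$k = 81$ ($k = \left(-9\right)^{2} = 81$)
$18641 + k = 18641 + 81 = 18722$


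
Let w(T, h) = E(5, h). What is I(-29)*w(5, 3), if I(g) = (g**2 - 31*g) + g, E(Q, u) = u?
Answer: 5133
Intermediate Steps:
w(T, h) = h
I(g) = g**2 - 30*g
I(-29)*w(5, 3) = -29*(-30 - 29)*3 = -29*(-59)*3 = 1711*3 = 5133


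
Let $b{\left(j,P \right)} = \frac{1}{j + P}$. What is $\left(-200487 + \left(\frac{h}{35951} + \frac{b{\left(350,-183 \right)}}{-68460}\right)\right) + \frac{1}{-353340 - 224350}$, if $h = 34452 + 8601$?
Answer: $- \frac{4760393066962851285221}{23744290162529580} \approx -2.0049 \cdot 10^{5}$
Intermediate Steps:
$b{\left(j,P \right)} = \frac{1}{P + j}$
$h = 43053$
$\left(-200487 + \left(\frac{h}{35951} + \frac{b{\left(350,-183 \right)}}{-68460}\right)\right) + \frac{1}{-353340 - 224350} = \left(-200487 + \left(\frac{43053}{35951} + \frac{1}{\left(-183 + 350\right) \left(-68460\right)}\right)\right) + \frac{1}{-353340 - 224350} = \left(-200487 + \left(43053 \cdot \frac{1}{35951} + \frac{1}{167} \left(- \frac{1}{68460}\right)\right)\right) + \frac{1}{-353340 - 224350} = \left(-200487 + \left(\frac{43053}{35951} + \frac{1}{167} \left(- \frac{1}{68460}\right)\right)\right) + \frac{1}{-577690} = \left(-200487 + \left(\frac{43053}{35951} - \frac{1}{11432820}\right)\right) - \frac{1}{577690} = \left(-200487 + \frac{492217163509}{411021311820}\right) - \frac{1}{577690} = - \frac{82403937525692831}{411021311820} - \frac{1}{577690} = - \frac{4760393066962851285221}{23744290162529580}$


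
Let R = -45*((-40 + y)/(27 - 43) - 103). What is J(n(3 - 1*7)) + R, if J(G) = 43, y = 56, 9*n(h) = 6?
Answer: 4723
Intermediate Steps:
n(h) = ⅔ (n(h) = (⅑)*6 = ⅔)
R = 4680 (R = -45*((-40 + 56)/(27 - 43) - 103) = -45*(16/(-16) - 103) = -45*(16*(-1/16) - 103) = -45*(-1 - 103) = -45*(-104) = 4680)
J(n(3 - 1*7)) + R = 43 + 4680 = 4723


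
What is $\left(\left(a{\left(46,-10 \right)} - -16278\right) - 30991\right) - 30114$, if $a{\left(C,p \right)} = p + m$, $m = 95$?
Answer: $-44742$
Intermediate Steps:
$a{\left(C,p \right)} = 95 + p$ ($a{\left(C,p \right)} = p + 95 = 95 + p$)
$\left(\left(a{\left(46,-10 \right)} - -16278\right) - 30991\right) - 30114 = \left(\left(\left(95 - 10\right) - -16278\right) - 30991\right) - 30114 = \left(\left(85 + 16278\right) - 30991\right) - 30114 = \left(16363 - 30991\right) - 30114 = -14628 - 30114 = -44742$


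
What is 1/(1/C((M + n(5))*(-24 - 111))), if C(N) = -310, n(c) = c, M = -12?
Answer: -310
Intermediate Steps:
1/(1/C((M + n(5))*(-24 - 111))) = 1/(1/(-310)) = 1/(-1/310) = -310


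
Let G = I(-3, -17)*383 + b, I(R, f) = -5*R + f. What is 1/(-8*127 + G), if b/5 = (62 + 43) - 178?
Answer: -1/2147 ≈ -0.00046577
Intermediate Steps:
b = -365 (b = 5*((62 + 43) - 178) = 5*(105 - 178) = 5*(-73) = -365)
I(R, f) = f - 5*R
G = -1131 (G = (-17 - 5*(-3))*383 - 365 = (-17 + 15)*383 - 365 = -2*383 - 365 = -766 - 365 = -1131)
1/(-8*127 + G) = 1/(-8*127 - 1131) = 1/(-1016 - 1131) = 1/(-2147) = -1/2147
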